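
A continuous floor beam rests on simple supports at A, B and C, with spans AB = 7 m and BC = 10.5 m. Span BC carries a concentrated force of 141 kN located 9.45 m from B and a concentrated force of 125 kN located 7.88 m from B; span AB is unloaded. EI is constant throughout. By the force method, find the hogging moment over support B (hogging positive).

M_B = 136.1 kN·m

Take M_B as the redundant. Released structure: two simple spans AB and BC with a hinge at B.
Rotations at B on the released spans (each span's end-slope, ×1/EI):
  span BC: point load 141 at a = 9.45: Pab(L + b)/(6LEI) = 256.5/EI
  span BC: point load 125 at a = 7.88: Pab(L + b)/(6LEI) = 537.4/EI
  relative rotation θ_0 = (0 + 793.9)/EI = 793.9/EI
A unit hogging moment at B produces rotation L₁/(3EI) + L₂/(3EI) = 5.833/EI.
Slope continuity at B: θ_0 = M_B·5.833/EI, so M_B = 793.9/5.833 = 136.1 kN·m (hogging).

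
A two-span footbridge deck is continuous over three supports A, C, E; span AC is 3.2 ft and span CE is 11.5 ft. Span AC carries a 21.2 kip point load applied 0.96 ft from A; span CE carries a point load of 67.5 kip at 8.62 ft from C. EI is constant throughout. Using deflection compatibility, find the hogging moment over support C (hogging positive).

Insert a hinge at C; M_C is the redundant, and each span becomes simply supported.
Rotations at C on the released spans (each span's end-slope, ×1/EI):
  span AC: point load 21.2 at a = 0.96: Pab(L + a)/(6LEI) = 9.878/EI
  span CE: point load 67.5 at a = 8.62: Pab(L + b)/(6LEI) = 349.2/EI
  relative rotation θ_0 = (9.878 + 349.2)/EI = 359.1/EI
A unit hogging moment at C produces rotation L₁/(3EI) + L₂/(3EI) = 4.9/EI.
Slope continuity at C: θ_0 = M_C·4.9/EI, so M_C = 359.1/4.9 = 73.29 kip·ft (hogging).

M_C = 73.29 kip·ft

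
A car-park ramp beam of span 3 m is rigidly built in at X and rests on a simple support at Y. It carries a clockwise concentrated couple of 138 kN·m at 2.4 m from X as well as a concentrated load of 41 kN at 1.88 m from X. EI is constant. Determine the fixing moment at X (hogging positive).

M_X = -40.96 kN·m

Take the reaction at Y as the redundant and release it; the primary structure is a cantilever fixed at X.
Primary-structure tip deflection at Y by superposition:
  clockwise couple 138 at a = 2.4: M₀a(2L − a)/(2EI) = 596.2/EI
  point load 41 at a = 1.88: Pa²(3L − a)/(6EI) = 172/EI
  δ_0 = 768.1/EI
Tip deflection under a unit load at Y: L³/(3EI) = 9/EI.
Compatibility at Y: δ_0 − R_Y·δ_{YY} = 0, so R_Y = 768.1/9 = 85.35 kN.
Moment equilibrium about X: M_X = Σ(load moments about X) − R_Y·L = 215.1 − 85.35×3 = -40.96 kN·m.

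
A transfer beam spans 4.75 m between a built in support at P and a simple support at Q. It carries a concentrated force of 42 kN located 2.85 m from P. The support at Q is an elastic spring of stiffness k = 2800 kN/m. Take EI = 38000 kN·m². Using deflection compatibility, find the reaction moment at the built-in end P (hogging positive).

Take the reaction at Q as the redundant and release it; the primary structure is a cantilever fixed at P.
Deflection at Q on the released cantilever, summing each load's contribution:
  point load 42 at a = 2.85: Pa²(3L − a)/(6EI) = 648.2/EI
Flexibility coefficient — unit upward force at Q: δ_{QQ} = L³/(3EI) = 35.72/EI.
With EI = 38000 kN·m²: δ_0 = 0.017057 m and δ_{QQ} = 0.00094 m/kN.
Compatibility — the spring shortens by R_Q/k under the reaction it provides: δ_0 − R_Q·δ_{QQ} = R_Q/k. With 1/k = 0.000357 m/kN, R_Q = δ_0 / (δ_{QQ} + 1/k) = 0.017057 / (0.00094 + 0.000357) = 13.15 kN.
Moment equilibrium about P: M_P = Σ(load moments about P) − R_Q·L = 119.7 − 13.15×4.75 = 57.24 kN·m.

M_P = 57.24 kN·m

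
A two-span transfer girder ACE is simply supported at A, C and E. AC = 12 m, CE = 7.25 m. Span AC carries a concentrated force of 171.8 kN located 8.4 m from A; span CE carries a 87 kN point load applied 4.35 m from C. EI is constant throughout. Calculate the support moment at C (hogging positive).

Take M_C as the redundant. Released structure: two simple spans AC and CE with a hinge at C.
End slopes at the hinge C, treating each span as simply supported:
  span AC: point load 171.8 at a = 8.4: Pab(L + a)/(6LEI) = 1472/EI
  span CE: point load 87 at a = 4.35: Pab(L + b)/(6LEI) = 256.1/EI
  relative rotation θ_0 = (1472 + 256.1)/EI = 1728/EI
A unit hogging moment at C produces rotation L₁/(3EI) + L₂/(3EI) = 6.417/EI.
Compatibility: M_C·(L₁+L₂)/(3EI) = θ_0, giving M_C = 269.3 kN·m (hogging).

M_C = 269.3 kN·m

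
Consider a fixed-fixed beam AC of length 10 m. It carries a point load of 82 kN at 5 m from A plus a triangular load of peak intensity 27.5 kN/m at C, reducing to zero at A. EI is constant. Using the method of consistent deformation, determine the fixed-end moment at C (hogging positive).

M_C = 240 kN·m

Take the two fixed-end moments M_A, M_C as redundants; the released structure is the simple span AC.
Simple-span end rotations at A and C under the given loads:
  at A: point load 82 at a = 5: Pab(L + b)/(6LEI) = 512.5/EI
  at C: point load 82 at a = 5: Pab(L + a)/(6LEI) = 512.5/EI
  at A: triangular load, peak 27.5: 7w₀L³/(360EI) = 534.7/EI
  at C: triangular load, peak 27.5: w₀L³/(45EI) = 611.1/EI
  θ_A0 = 1047/EI,  θ_C0 = 1124/EI
Flexibility coefficients: a unit moment at one end gives L/(3EI) there and L/(6EI) at the far end, so f₁₁ = f₂₂ = 3.333/EI and f₁₂ = f₂₁ = 1.667/EI.
Compatibility — zero rotation at each built-in end:
  3.333 M_A + 1.667 M_C = 1047
  1.667 M_A + 3.333 M_C = 1124
Solving the pair gives M_A = 194.2 kN·m and M_C = 240 kN·m (hogging).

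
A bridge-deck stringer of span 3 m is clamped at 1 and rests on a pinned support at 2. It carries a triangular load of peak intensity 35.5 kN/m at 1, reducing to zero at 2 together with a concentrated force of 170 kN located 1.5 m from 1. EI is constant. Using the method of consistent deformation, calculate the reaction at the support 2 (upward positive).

R_2 = 63.77 kN

Remove the prop at 2; the released (primary) structure is a cantilever built in at 1.
Primary-structure tip deflection at 2 by superposition:
  triangular load, peak 35.5 at the fixed end: w₀L⁴/(30EI) = 95.85/EI
  point load 170 at a = 1.5: Pa²(3L − a)/(6EI) = 478.1/EI
  δ_0 = 574/EI
Tip deflection under a unit load at 2: L³/(3EI) = 9/EI.
The prop prevents deflection at 2: R_2 = δ_0/δ_{22} = 574/9 = 63.77 kN.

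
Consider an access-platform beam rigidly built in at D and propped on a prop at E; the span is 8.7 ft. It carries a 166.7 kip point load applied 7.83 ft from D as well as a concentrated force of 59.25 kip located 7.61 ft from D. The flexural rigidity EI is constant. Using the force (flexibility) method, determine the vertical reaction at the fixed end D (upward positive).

R_D = 36 kip

Take the reaction at E as the redundant and release it; the primary structure is a cantilever fixed at D.
Downward deflection at the released point E due to the loads:
  point load 166.7 at a = 7.83: Pa²(3L − a)/(6EI) = 31120/EI
  point load 59.25 at a = 7.61: Pa²(3L − a)/(6EI) = 10574/EI
  δ_0 = 41695/EI
Tip deflection under a unit load at E: L³/(3EI) = 219.5/EI.
The prop prevents deflection at E: R_E = δ_0/δ_{EE} = 41695/219.5 = 190 kip.
Vertical equilibrium: R_D = ΣP − R_E = 225.9 − 190 = 36 kip.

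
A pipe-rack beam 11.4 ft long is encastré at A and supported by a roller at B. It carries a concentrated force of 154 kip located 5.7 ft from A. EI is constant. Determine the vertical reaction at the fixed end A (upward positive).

Choose R_B as the redundant. The primary structure is the cantilever fixed at A.
Deflection at B on the released cantilever, summing each load's contribution:
  point load 154 at a = 5.7: Pa²(3L − a)/(6EI) = 23766/EI
Tip deflection under a unit load at B: L³/(3EI) = 493.8/EI.
Compatibility at B: δ_0 − R_B·δ_{BB} = 0, so R_B = 23766/493.8 = 48.12 kip.
Vertical equilibrium: R_A = ΣP − R_B = 154 − 48.12 = 105.9 kip.

R_A = 105.9 kip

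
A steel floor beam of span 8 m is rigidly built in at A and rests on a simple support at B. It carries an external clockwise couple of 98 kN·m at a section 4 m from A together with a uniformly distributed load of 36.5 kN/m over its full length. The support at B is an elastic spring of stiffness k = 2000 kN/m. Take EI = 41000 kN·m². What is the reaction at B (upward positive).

R_B = 110.1 kN

Release the roller at B. Primary structure: cantilever fixed at A.
Deflection at B on the released cantilever, summing each load's contribution:
  clockwise couple 98 at a = 4: M₀a(2L − a)/(2EI) = 2352/EI
  UDL 36.5: wL⁴/(8EI) = 18688/EI
  δ_0 = 21040/EI
Flexibility coefficient — unit upward force at B: δ_{BB} = L³/(3EI) = 170.7/EI.
With EI = 41000 kN·m²: δ_0 = 0.51317 m and δ_{BB} = 0.004163 m/kN.
Compatibility — the spring shortens by R_B/k under the reaction it provides: δ_0 − R_B·δ_{BB} = R_B/k. With 1/k = 0.0005 m/kN, R_B = δ_0 / (δ_{BB} + 1/k) = 0.51317 / (0.004163 + 0.0005) = 110.1 kN.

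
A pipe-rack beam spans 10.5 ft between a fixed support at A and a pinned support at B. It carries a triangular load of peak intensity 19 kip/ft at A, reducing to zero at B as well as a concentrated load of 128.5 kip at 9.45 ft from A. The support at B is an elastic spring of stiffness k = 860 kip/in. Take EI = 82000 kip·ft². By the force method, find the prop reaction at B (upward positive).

Remove the prop at B; the released (primary) structure is a cantilever built in at A.
Primary-structure tip deflection at B by superposition:
  triangular load, peak 19 at the fixed end: w₀L⁴/(30EI) = 7698/EI
  point load 128.5 at a = 9.45: Pa²(3L − a)/(6EI) = 42172/EI
  δ_0 = 49870/EI
Flexibility coefficient — unit upward force at B: δ_{BB} = L³/(3EI) = 385.9/EI.
With EI = 82000 kip·ft²: δ_0 = 0.60817 ft and δ_{BB} = 0.004706 ft/kip.
Compatibility — the spring shortens by R_B/k under the reaction it provides: δ_0 − R_B·δ_{BB} = R_B/k. With 1/k = 1/(860×12) ft/kip = 0.000097 ft/kip, R_B = δ_0 / (δ_{BB} + 1/k) = 0.60817 / (0.004706 + 0.000097) = 126.6 kip.

R_B = 126.6 kip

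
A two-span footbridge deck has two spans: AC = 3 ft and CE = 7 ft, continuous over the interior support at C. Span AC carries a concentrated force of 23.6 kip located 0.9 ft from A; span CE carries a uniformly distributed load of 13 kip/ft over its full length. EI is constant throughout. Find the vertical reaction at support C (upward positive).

Insert a hinge at C; M_C is the redundant, and each span becomes simply supported.
Discontinuity in slope at C on the released structure — sum the simple-span end rotations:
  span AC: point load 23.6 at a = 0.9: Pab(L + a)/(6LEI) = 9.664/EI
  span CE: UDL 13: wL³/(24EI) = 185.8/EI
  relative rotation θ_0 = (9.664 + 185.8)/EI = 195.5/EI
A unit hogging moment at C produces rotation L₁/(3EI) + L₂/(3EI) = 3.333/EI.
Compatibility: M_C·(L₁+L₂)/(3EI) = θ_0, giving M_C = 58.64 kip·ft (hogging).
Span AC, ΣM about A with M_C applied at C: R_C^{AC}·3 = 21.24 + 58.64, so R_C^{AC} = 26.63 kip and R_A = 23.6 − 26.63 = -3.026 kip.
Span CE, ΣM about E: R_C^{CE}·7 = 318.5 + 58.64, so R_C^{CE} = 53.88 kip and R_E = 91 − 53.88 = 37.12 kip.
R_C = 26.63 + 53.88 = 80.5 kip.

R_C = 80.5 kip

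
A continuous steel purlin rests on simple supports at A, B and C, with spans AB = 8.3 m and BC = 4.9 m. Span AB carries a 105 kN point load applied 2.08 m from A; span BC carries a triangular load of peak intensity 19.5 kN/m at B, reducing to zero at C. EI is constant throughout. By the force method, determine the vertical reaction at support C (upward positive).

Release continuity at B by inserting a hinge; the redundant is the internal moment M_B. The primary structure is two simply-supported spans AB and BC.
Rotations at B on the released spans (each span's end-slope, ×1/EI):
  span AB: point load 105 at a = 2.08: Pab(L + a)/(6LEI) = 283.1/EI
  span BC: triangular load, peak 19.5: w₀L³/(45EI) = 50.98/EI
  relative rotation θ_0 = (283.1 + 50.98)/EI = 334.1/EI
A unit hogging moment at B produces rotation L₁/(3EI) + L₂/(3EI) = 4.4/EI.
Compatibility: M_B·(L₁+L₂)/(3EI) = θ_0, giving M_B = 75.94 kN·m (hogging).
Span BC, ΣM about C: R_B^{BC}·4.9 = 156.1 + 75.94, so R_B^{BC} = 47.35 kN and R_C = 47.77 − 47.35 = 0.4274 kN.

R_C = 0.4274 kN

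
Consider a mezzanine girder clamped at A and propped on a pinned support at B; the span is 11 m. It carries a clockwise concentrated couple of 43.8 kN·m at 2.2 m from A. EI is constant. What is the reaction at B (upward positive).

Choose R_B as the redundant. The primary structure is the cantilever fixed at A.
Primary-structure tip deflection at B by superposition:
  clockwise couple 43.8 at a = 2.2: M₀a(2L − a)/(2EI) = 954/EI
Flexibility coefficient — unit upward force at B: δ_{BB} = L³/(3EI) = 443.7/EI.
Compatibility at B: δ_0 − R_B·δ_{BB} = 0, so R_B = 954/443.7 = 2.15 kN.

R_B = 2.15 kN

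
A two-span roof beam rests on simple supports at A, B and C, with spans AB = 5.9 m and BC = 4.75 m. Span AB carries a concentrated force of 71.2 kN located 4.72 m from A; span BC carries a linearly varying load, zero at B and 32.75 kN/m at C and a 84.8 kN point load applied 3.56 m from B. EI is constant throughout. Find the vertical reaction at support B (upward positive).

R_B = 132.2 kN

Take M_B as the redundant. Released structure: two simple spans AB and BC with a hinge at B.
Rotations at B on the released spans (each span's end-slope, ×1/EI):
  span AB: point load 71.2 at a = 4.72: Pab(L + a)/(6LEI) = 119/EI
  span BC: triangular load, peak 32.75: 7w₀L³/(360EI) = 68.25/EI
  span BC: point load 84.8 at a = 3.56: Pab(L + b)/(6LEI) = 74.87/EI
  relative rotation θ_0 = (119 + 143.1)/EI = 262.1/EI
A unit hogging moment at B produces rotation L₁/(3EI) + L₂/(3EI) = 3.55/EI.
Compatibility: M_B·(L₁+L₂)/(3EI) = θ_0, giving M_B = 73.83 kN·m (hogging).
Span AB, ΣM about A with M_B applied at B: R_B^{AB}·5.9 = 336.1 + 73.83, so R_B^{AB} = 69.47 kN and R_A = 71.2 − 69.47 = 1.727 kN.
Span BC, ΣM about C: R_B^{BC}·4.75 = 224.1 + 73.83, so R_B^{BC} = 62.71 kN and R_C = 162.6 − 62.71 = 99.87 kN.
R_B = 69.47 + 62.71 = 132.2 kN.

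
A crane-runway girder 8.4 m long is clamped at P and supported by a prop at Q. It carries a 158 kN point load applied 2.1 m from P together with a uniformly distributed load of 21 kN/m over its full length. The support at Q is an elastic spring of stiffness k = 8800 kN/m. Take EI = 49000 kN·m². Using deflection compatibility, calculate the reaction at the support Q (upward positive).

Remove the prop at Q; the released (primary) structure is a cantilever built in at P.
Free-end deflection of the primary structure under the applied loading (downward +):
  point load 158 at a = 2.1: Pa²(3L − a)/(6EI) = 2683/EI
  UDL 21: wL⁴/(8EI) = 13069/EI
  δ_0 = 15752/EI
Flexibility coefficient — unit upward force at Q: δ_{QQ} = L³/(3EI) = 197.6/EI.
With EI = 49000 kN·m²: δ_0 = 0.32146 m and δ_{QQ} = 0.004032 m/kN.
Compatibility — the spring shortens by R_Q/k under the reaction it provides: δ_0 − R_Q·δ_{QQ} = R_Q/k. With 1/k = 0.000114 m/kN, R_Q = δ_0 / (δ_{QQ} + 1/k) = 0.32146 / (0.004032 + 0.000114) = 77.54 kN.

R_Q = 77.54 kN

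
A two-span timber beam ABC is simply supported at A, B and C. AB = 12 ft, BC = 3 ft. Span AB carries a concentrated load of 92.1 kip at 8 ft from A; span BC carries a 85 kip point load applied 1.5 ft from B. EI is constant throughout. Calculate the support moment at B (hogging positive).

Take M_B as the redundant. Released structure: two simple spans AB and BC with a hinge at B.
Discontinuity in slope at B on the released structure — sum the simple-span end rotations:
  span AB: point load 92.1 at a = 8: Pab(L + a)/(6LEI) = 818.7/EI
  span BC: point load 85 at a = 1.5: Pab(L + b)/(6LEI) = 47.81/EI
  relative rotation θ_0 = (818.7 + 47.81)/EI = 866.5/EI
A unit hogging moment at B produces rotation L₁/(3EI) + L₂/(3EI) = 5/EI.
Slope continuity at B: θ_0 = M_B·5/EI, so M_B = 866.5/5 = 173.3 kip·ft (hogging).

M_B = 173.3 kip·ft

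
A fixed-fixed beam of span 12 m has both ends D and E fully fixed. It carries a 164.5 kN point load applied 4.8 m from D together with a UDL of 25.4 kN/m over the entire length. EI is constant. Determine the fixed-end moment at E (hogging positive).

Release both end moments; the primary structure is a simply-supported span DE with redundants M_D and M_E.
On the primary (simply-supported) span, the end slopes from the loading are:
  at D: point load 164.5 at a = 4.8: Pab(L + b)/(6LEI) = 1516/EI
  at E: point load 164.5 at a = 4.8: Pab(L + a)/(6LEI) = 1327/EI
  at D: UDL 25.4: wL³/(24EI) = 1829/EI
  at E: UDL 25.4: wL³/(24EI) = 1829/EI
  θ_D0 = 3345/EI,  θ_E0 = 3155/EI
Flexibility coefficients: a unit moment at one end gives L/(3EI) there and L/(6EI) at the far end, so f₁₁ = f₂₂ = 4/EI and f₁₂ = f₂₁ = 2/EI.
Compatibility — zero rotation at each built-in end:
  4 M_D + 2 M_E = 3345
  2 M_D + 4 M_E = 3155
Solving the pair gives M_D = 589.1 kN·m and M_E = 494.3 kN·m (hogging).

M_E = 494.3 kN·m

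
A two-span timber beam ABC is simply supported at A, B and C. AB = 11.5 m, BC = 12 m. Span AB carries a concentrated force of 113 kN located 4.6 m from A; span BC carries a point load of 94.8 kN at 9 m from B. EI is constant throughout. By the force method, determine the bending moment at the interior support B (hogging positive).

M_B = 174.9 kN·m

Take M_B as the redundant. Released structure: two simple spans AB and BC with a hinge at B.
End slopes at the hinge B, treating each span as simply supported:
  span AB: point load 113 at a = 4.6: Pab(L + a)/(6LEI) = 836.9/EI
  span BC: point load 94.8 at a = 9: Pab(L + b)/(6LEI) = 533.2/EI
  relative rotation θ_0 = (836.9 + 533.2)/EI = 1370/EI
A unit hogging moment at B produces rotation L₁/(3EI) + L₂/(3EI) = 7.833/EI.
Compatibility: M_B·(L₁+L₂)/(3EI) = θ_0, giving M_B = 174.9 kN·m (hogging).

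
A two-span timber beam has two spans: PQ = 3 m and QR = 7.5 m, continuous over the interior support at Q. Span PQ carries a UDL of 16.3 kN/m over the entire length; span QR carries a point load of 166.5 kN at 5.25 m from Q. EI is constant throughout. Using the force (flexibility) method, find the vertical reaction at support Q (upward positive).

Insert a hinge at Q; M_Q is the redundant, and each span becomes simply supported.
Rotations at Q on the released spans (each span's end-slope, ×1/EI):
  span PQ: UDL 16.3: wL³/(24EI) = 18.34/EI
  span QR: point load 166.5 at a = 5.25: Pab(L + b)/(6LEI) = 426.1/EI
  relative rotation θ_0 = (18.34 + 426.1)/EI = 444.5/EI
A unit hogging moment at Q produces rotation L₁/(3EI) + L₂/(3EI) = 3.5/EI.
Compatibility: M_Q·(L₁+L₂)/(3EI) = θ_0, giving M_Q = 127 kN·m (hogging).
Span PQ, ΣM about P with M_Q applied at Q: R_Q^{PQ}·3 = 73.35 + 127, so R_Q^{PQ} = 66.78 kN and R_P = 48.9 − 66.78 = -17.88 kN.
Span QR, ΣM about R: R_Q^{QR}·7.5 = 374.6 + 127, so R_Q^{QR} = 66.88 kN and R_R = 166.5 − 66.88 = 99.62 kN.
R_Q = 66.78 + 66.88 = 133.7 kN.

R_Q = 133.7 kN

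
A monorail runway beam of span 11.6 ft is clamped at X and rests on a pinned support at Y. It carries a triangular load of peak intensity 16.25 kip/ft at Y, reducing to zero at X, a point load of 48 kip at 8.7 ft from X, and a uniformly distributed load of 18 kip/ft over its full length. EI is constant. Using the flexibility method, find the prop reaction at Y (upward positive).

Release the roller at Y. Primary structure: cantilever fixed at X.
Primary-structure tip deflection at Y by superposition:
  triangular load, peak 16.25 at the free end: 11w₀L⁴/(120EI) = 26971/EI
  point load 48 at a = 8.7: Pa²(3L − a)/(6EI) = 15804/EI
  UDL 18: wL⁴/(8EI) = 40739/EI
  δ_0 = 83514/EI
Tip deflection under a unit load at Y: L³/(3EI) = 520.3/EI.
Compatibility at Y: δ_0 − R_Y·δ_{YY} = 0, so R_Y = 83514/520.3 = 160.5 kip.

R_Y = 160.5 kip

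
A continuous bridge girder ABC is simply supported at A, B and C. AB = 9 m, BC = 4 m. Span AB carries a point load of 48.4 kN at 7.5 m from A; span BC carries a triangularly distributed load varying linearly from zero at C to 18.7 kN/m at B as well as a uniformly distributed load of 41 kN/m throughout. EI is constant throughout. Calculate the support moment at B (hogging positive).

Take M_B as the redundant. Released structure: two simple spans AB and BC with a hinge at B.
Discontinuity in slope at B on the released structure — sum the simple-span end rotations:
  span AB: point load 48.4 at a = 7.5: Pab(L + a)/(6LEI) = 166.4/EI
  span BC: triangular load, peak 18.7: w₀L³/(45EI) = 26.6/EI
  span BC: UDL 41: wL³/(24EI) = 109.3/EI
  relative rotation θ_0 = (166.4 + 135.9)/EI = 302.3/EI
A unit hogging moment at B produces rotation L₁/(3EI) + L₂/(3EI) = 4.333/EI.
Compatibility: M_B·(L₁+L₂)/(3EI) = θ_0, giving M_B = 69.76 kN·m (hogging).

M_B = 69.76 kN·m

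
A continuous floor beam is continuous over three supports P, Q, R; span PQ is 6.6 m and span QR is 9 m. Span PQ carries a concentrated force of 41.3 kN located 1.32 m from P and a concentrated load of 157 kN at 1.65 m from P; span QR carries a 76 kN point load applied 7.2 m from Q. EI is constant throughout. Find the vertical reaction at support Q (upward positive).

Insert a hinge at Q; M_Q is the redundant, and each span becomes simply supported.
Discontinuity in slope at Q on the released structure — sum the simple-span end rotations:
  span PQ: point load 41.3 at a = 1.32: Pab(L + a)/(6LEI) = 57.57/EI
  span PQ: point load 157 at a = 1.65: Pab(L + a)/(6LEI) = 267.1/EI
  span QR: point load 76 at a = 7.2: Pab(L + b)/(6LEI) = 197/EI
  relative rotation θ_0 = (324.7 + 197)/EI = 521.7/EI
A unit hogging moment at Q produces rotation L₁/(3EI) + L₂/(3EI) = 5.2/EI.
Slope continuity at Q: θ_0 = M_Q·5.2/EI, so M_Q = 521.7/5.2 = 100.3 kN·m (hogging).
Span PQ, ΣM about P with M_Q applied at Q: R_Q^{PQ}·6.6 = 313.6 + 100.3, so R_Q^{PQ} = 62.71 kN and R_P = 198.3 − 62.71 = 135.6 kN.
Span QR, ΣM about R: R_Q^{QR}·9 = 136.8 + 100.3, so R_Q^{QR} = 26.35 kN and R_R = 76 − 26.35 = 49.65 kN.
R_Q = 62.71 + 26.35 = 89.06 kN.

R_Q = 89.06 kN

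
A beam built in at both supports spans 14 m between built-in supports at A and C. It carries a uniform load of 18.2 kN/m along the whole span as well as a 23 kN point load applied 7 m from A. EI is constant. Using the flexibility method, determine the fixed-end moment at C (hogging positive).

Take the two fixed-end moments M_A, M_C as redundants; the released structure is the simple span AC.
On the primary (simply-supported) span, the end slopes from the loading are:
  at A: UDL 18.2: wL³/(24EI) = 2081/EI
  at C: UDL 18.2: wL³/(24EI) = 2081/EI
  at A: point load 23 at a = 7: Pab(L + b)/(6LEI) = 281.8/EI
  at C: point load 23 at a = 7: Pab(L + a)/(6LEI) = 281.8/EI
  θ_A0 = 2363/EI,  θ_C0 = 2363/EI
Flexibility coefficients: a unit moment at one end gives L/(3EI) there and L/(6EI) at the far end, so f₁₁ = f₂₂ = 4.667/EI and f₁₂ = f₂₁ = 2.333/EI.
Compatibility — zero rotation at each built-in end:
  4.667 M_A + 2.333 M_C = 2363
  2.333 M_A + 4.667 M_C = 2363
Solving the pair gives M_A = 337.5 kN·m and M_C = 337.5 kN·m (hogging).

M_C = 337.5 kN·m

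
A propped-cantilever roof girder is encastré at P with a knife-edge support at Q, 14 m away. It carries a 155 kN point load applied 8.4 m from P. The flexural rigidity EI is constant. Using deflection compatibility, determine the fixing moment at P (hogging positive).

Release the roller at Q. Primary structure: cantilever fixed at P.
Downward deflection at the released point Q due to the loads:
  point load 155 at a = 8.4: Pa²(3L − a)/(6EI) = 61246/EI
Flexibility coefficient — unit upward force at Q: δ_{QQ} = L³/(3EI) = 914.7/EI.
Compatibility at Q: δ_0 − R_Q·δ_{QQ} = 0, so R_Q = 61246/914.7 = 66.96 kN.
Moment equilibrium about P: M_P = Σ(load moments about P) − R_Q·L = 1302 − 66.96×14 = 364.6 kN·m.

M_P = 364.6 kN·m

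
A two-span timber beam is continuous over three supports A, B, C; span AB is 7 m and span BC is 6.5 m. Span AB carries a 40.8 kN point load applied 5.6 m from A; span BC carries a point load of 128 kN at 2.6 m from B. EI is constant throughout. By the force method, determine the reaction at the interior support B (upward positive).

R_B = 138.6 kN

Insert a hinge at B; M_B is the redundant, and each span becomes simply supported.
End slopes at the hinge B, treating each span as simply supported:
  span AB: point load 40.8 at a = 5.6: Pab(L + a)/(6LEI) = 95.96/EI
  span BC: point load 128 at a = 2.6: Pab(L + b)/(6LEI) = 346.1/EI
  relative rotation θ_0 = (95.96 + 346.1)/EI = 442.1/EI
A unit hogging moment at B produces rotation L₁/(3EI) + L₂/(3EI) = 4.5/EI.
Slope continuity at B: θ_0 = M_B·4.5/EI, so M_B = 442.1/4.5 = 98.24 kN·m (hogging).
Span AB, ΣM about A with M_B applied at B: R_B^{AB}·7 = 228.5 + 98.24, so R_B^{AB} = 46.67 kN and R_A = 40.8 − 46.67 = -5.874 kN.
Span BC, ΣM about C: R_B^{BC}·6.5 = 499.2 + 98.24, so R_B^{BC} = 91.91 kN and R_C = 128 − 91.91 = 36.09 kN.
R_B = 46.67 + 91.91 = 138.6 kN.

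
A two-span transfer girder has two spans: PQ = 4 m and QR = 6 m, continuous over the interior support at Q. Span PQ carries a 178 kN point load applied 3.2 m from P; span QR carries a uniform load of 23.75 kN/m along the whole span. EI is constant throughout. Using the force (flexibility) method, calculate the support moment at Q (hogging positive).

M_Q = 105.1 kN·m

Release continuity at Q by inserting a hinge; the redundant is the internal moment M_Q. The primary structure is two simply-supported spans PQ and QR.
End slopes at the hinge Q, treating each span as simply supported:
  span PQ: point load 178 at a = 3.2: Pab(L + a)/(6LEI) = 136.7/EI
  span QR: UDL 23.75: wL³/(24EI) = 213.8/EI
  relative rotation θ_0 = (136.7 + 213.8)/EI = 350.5/EI
A unit hogging moment at Q produces rotation L₁/(3EI) + L₂/(3EI) = 3.333/EI.
Compatibility: M_Q·(L₁+L₂)/(3EI) = θ_0, giving M_Q = 105.1 kN·m (hogging).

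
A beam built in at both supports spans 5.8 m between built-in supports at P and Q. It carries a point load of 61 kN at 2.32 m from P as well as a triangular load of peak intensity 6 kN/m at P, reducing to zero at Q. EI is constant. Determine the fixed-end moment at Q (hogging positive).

Release both end moments; the primary structure is a simply-supported span PQ with redundants M_P and M_Q.
On the primary (simply-supported) span, the end slopes from the loading are:
  at P: point load 61 at a = 2.32: Pab(L + b)/(6LEI) = 131.3/EI
  at Q: point load 61 at a = 2.32: Pab(L + a)/(6LEI) = 114.9/EI
  at P: triangular load, peak 6: w₀L³/(45EI) = 26.01/EI
  at Q: triangular load, peak 6: 7w₀L³/(360EI) = 22.76/EI
  θ_P0 = 157.3/EI,  θ_Q0 = 137.7/EI
Flexibility coefficients: a unit moment at one end gives L/(3EI) there and L/(6EI) at the far end, so f₁₁ = f₂₂ = 1.933/EI and f₁₂ = f₂₁ = 0.9667/EI.
Compatibility — zero rotation at each built-in end:
  1.933 M_P + 0.9667 M_Q = 157.3
  0.9667 M_P + 1.933 M_Q = 137.7
Solving the pair gives M_P = 61.04 kN·m and M_Q = 40.69 kN·m (hogging).

M_Q = 40.69 kN·m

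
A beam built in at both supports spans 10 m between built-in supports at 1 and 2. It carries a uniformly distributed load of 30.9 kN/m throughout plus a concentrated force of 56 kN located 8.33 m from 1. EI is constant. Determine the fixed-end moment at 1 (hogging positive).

M_1 = 270.5 kN·m

Release both end moments; the primary structure is a simply-supported span 12 with redundants M_1 and M_2.
End rotations of the released simple span under the applied load (×1/EI):
  at 1: UDL 30.9: wL³/(24EI) = 1288/EI
  at 2: UDL 30.9: wL³/(24EI) = 1288/EI
  at 1: point load 56 at a = 8.33: Pab(L + b)/(6LEI) = 151.5/EI
  at 2: point load 56 at a = 8.33: Pab(L + a)/(6LEI) = 238/EI
  θ_10 = 1439/EI,  θ_20 = 1525/EI
Flexibility coefficients: a unit moment at one end gives L/(3EI) there and L/(6EI) at the far end, so f₁₁ = f₂₂ = 3.333/EI and f₁₂ = f₂₁ = 1.667/EI.
Compatibility — zero rotation at each built-in end:
  3.333 M_1 + 1.667 M_2 = 1439
  1.667 M_1 + 3.333 M_2 = 1525
Solving the pair gives M_1 = 270.5 kN·m and M_2 = 322.4 kN·m (hogging).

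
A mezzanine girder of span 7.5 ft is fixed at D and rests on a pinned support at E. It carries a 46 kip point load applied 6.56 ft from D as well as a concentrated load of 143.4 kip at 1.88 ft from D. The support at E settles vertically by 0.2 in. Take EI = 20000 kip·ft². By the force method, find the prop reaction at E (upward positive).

Remove the prop at E; the released (primary) structure is a cantilever built in at D.
Free-end deflection of the primary structure under the applied loading (downward +):
  point load 46 at a = 6.56: Pa²(3L − a)/(6EI) = 5259/EI
  point load 143.4 at a = 1.88: Pa²(3L − a)/(6EI) = 1742/EI
  δ_0 = 7001/EI
Tip deflection under a unit load at E: L³/(3EI) = 140.6/EI.
With EI = 20000 kip·ft²: δ_0 = 0.35004 ft and δ_{EE} = 0.007031 ft/kip.
Compatibility — the beam at E must follow the support down by 0.01667 ft: δ_0 − R_E·δ_{EE} = 0.01667, so R_E = (0.35004 − 0.01667)/0.007031 = 47.41 kip.

R_E = 47.41 kip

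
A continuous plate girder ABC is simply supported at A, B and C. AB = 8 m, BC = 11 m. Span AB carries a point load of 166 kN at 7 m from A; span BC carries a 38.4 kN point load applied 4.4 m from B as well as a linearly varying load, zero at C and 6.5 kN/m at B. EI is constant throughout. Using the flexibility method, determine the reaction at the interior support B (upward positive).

Release continuity at B by inserting a hinge; the redundant is the internal moment M_B. The primary structure is two simply-supported spans AB and BC.
End slopes at the hinge B, treating each span as simply supported:
  span AB: point load 166 at a = 7: Pab(L + a)/(6LEI) = 363.1/EI
  span BC: point load 38.4 at a = 4.4: Pab(L + b)/(6LEI) = 297.4/EI
  span BC: triangular load, peak 6.5: w₀L³/(45EI) = 192.3/EI
  relative rotation θ_0 = (363.1 + 489.6)/EI = 852.8/EI
A unit hogging moment at B produces rotation L₁/(3EI) + L₂/(3EI) = 6.333/EI.
Slope continuity at B: θ_0 = M_B·6.333/EI, so M_B = 852.8/6.333 = 134.6 kN·m (hogging).
Span AB, ΣM about A with M_B applied at B: R_B^{AB}·8 = 1162 + 134.6, so R_B^{AB} = 162.1 kN and R_A = 166 − 162.1 = 3.919 kN.
Span BC, ΣM about C: R_B^{BC}·11 = 515.6 + 134.6, so R_B^{BC} = 59.11 kN and R_C = 74.15 − 59.11 = 15.04 kN.
R_B = 162.1 + 59.11 = 221.2 kN.

R_B = 221.2 kN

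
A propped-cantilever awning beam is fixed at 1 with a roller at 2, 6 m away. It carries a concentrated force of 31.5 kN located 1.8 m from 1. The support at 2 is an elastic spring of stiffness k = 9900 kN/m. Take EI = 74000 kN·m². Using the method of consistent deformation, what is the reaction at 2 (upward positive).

R_2 = 3.467 kN

Release the roller at 2. Primary structure: cantilever fixed at 1.
Primary-structure tip deflection at 2 by superposition:
  point load 31.5 at a = 1.8: Pa²(3L − a)/(6EI) = 275.6/EI
Flexibility coefficient — unit upward force at 2: δ_{22} = L³/(3EI) = 72/EI.
With EI = 74000 kN·m²: δ_0 = 0.003724 m and δ_{22} = 0.000973 m/kN.
Compatibility — the spring shortens by R_2/k under the reaction it provides: δ_0 − R_2·δ_{22} = R_2/k. With 1/k = 0.000101 m/kN, R_2 = δ_0 / (δ_{22} + 1/k) = 0.003724 / (0.000973 + 0.000101) = 3.467 kN.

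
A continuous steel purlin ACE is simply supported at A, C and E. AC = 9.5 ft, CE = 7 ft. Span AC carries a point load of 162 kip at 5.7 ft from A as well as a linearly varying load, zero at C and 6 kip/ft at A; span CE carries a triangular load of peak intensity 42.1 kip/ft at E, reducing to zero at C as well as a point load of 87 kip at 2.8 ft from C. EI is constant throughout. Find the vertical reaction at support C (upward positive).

Release continuity at C by inserting a hinge; the redundant is the internal moment M_C. The primary structure is two simply-supported spans AC and CE.
Discontinuity in slope at C on the released structure — sum the simple-span end rotations:
  span AC: point load 162 at a = 5.7: Pab(L + a)/(6LEI) = 935.7/EI
  span AC: triangular load, peak 6: 7w₀L³/(360EI) = 100/EI
  span CE: triangular load, peak 42.1: 7w₀L³/(360EI) = 280.8/EI
  span CE: point load 87 at a = 2.8: Pab(L + b)/(6LEI) = 272.8/EI
  relative rotation θ_0 = (1036 + 553.6)/EI = 1589/EI
A unit hogging moment at C produces rotation L₁/(3EI) + L₂/(3EI) = 5.5/EI.
Slope continuity at C: θ_0 = M_C·5.5/EI, so M_C = 1589/5.5 = 289 kip·ft (hogging).
Span AC, ΣM about A with M_C applied at C: R_C^{AC}·9.5 = 1014 + 289, so R_C^{AC} = 137.1 kip and R_A = 190.5 − 137.1 = 53.38 kip.
Span CE, ΣM about E: R_C^{CE}·7 = 709.2 + 289, so R_C^{CE} = 142.6 kip and R_E = 234.3 − 142.6 = 91.75 kip.
R_C = 137.1 + 142.6 = 279.7 kip.

R_C = 279.7 kip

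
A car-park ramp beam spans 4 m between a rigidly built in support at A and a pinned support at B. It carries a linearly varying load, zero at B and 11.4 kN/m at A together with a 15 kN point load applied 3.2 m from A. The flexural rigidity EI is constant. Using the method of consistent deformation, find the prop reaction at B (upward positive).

Choose R_B as the redundant. The primary structure is the cantilever fixed at A.
Free-end deflection of the primary structure under the applied loading (downward +):
  triangular load, peak 11.4 at the fixed end: w₀L⁴/(30EI) = 97.28/EI
  point load 15 at a = 3.2: Pa²(3L − a)/(6EI) = 225.3/EI
  δ_0 = 322.6/EI
Flexibility coefficient — unit upward force at B: δ_{BB} = L³/(3EI) = 21.33/EI.
The prop prevents deflection at B: R_B = δ_0/δ_{BB} = 322.6/21.33 = 15.12 kN.

R_B = 15.12 kN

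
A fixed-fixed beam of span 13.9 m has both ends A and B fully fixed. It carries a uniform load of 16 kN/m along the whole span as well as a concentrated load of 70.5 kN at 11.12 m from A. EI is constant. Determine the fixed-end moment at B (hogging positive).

Take the two fixed-end moments M_A, M_B as redundants; the released structure is the simple span AB.
End rotations of the released simple span under the applied load (×1/EI):
  at A: UDL 16: wL³/(24EI) = 1790/EI
  at B: UDL 16: wL³/(24EI) = 1790/EI
  at A: point load 70.5 at a = 11.12: Pab(L + b)/(6LEI) = 435.9/EI
  at B: point load 70.5 at a = 11.12: Pab(L + a)/(6LEI) = 653.8/EI
  θ_A0 = 2226/EI,  θ_B0 = 2444/EI
Flexibility coefficients: a unit moment at one end gives L/(3EI) there and L/(6EI) at the far end, so f₁₁ = f₂₂ = 4.633/EI and f₁₂ = f₂₁ = 2.317/EI.
Compatibility — zero rotation at each built-in end:
  4.633 M_A + 2.317 M_B = 2226
  2.317 M_A + 4.633 M_B = 2444
Solving the pair gives M_A = 289 kN·m and M_B = 383 kN·m (hogging).

M_B = 383 kN·m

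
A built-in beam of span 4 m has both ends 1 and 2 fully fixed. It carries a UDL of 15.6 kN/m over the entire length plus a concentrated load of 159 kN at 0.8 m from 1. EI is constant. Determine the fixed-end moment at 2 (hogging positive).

Release both end moments; the primary structure is a simply-supported span 12 with redundants M_1 and M_2.
End rotations of the released simple span under the applied load (×1/EI):
  at 1: UDL 15.6: wL³/(24EI) = 41.6/EI
  at 2: UDL 15.6: wL³/(24EI) = 41.6/EI
  at 1: point load 159 at a = 0.8: Pab(L + b)/(6LEI) = 122.1/EI
  at 2: point load 159 at a = 0.8: Pab(L + a)/(6LEI) = 81.41/EI
  θ_10 = 163.7/EI,  θ_20 = 123/EI
Flexibility coefficients: a unit moment at one end gives L/(3EI) there and L/(6EI) at the far end, so f₁₁ = f₂₂ = 1.333/EI and f₁₂ = f₂₁ = 0.6667/EI.
Compatibility — zero rotation at each built-in end:
  1.333 M_1 + 0.6667 M_2 = 163.7
  0.6667 M_1 + 1.333 M_2 = 123
Solving the pair gives M_1 = 102.2 kN·m and M_2 = 41.15 kN·m (hogging).

M_2 = 41.15 kN·m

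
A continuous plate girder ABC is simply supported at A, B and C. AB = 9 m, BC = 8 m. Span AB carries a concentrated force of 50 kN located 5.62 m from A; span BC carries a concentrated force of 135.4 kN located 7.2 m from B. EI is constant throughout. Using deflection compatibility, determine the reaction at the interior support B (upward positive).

R_B = 61.43 kN

Release continuity at B by inserting a hinge; the redundant is the internal moment M_B. The primary structure is two simply-supported spans AB and BC.
Discontinuity in slope at B on the released structure — sum the simple-span end rotations:
  span AB: point load 50 at a = 5.62: Pab(L + a)/(6LEI) = 257.1/EI
  span BC: point load 135.4 at a = 7.2: Pab(L + b)/(6LEI) = 143/EI
  relative rotation θ_0 = (257.1 + 143)/EI = 400.1/EI
A unit hogging moment at B produces rotation L₁/(3EI) + L₂/(3EI) = 5.667/EI.
Compatibility: M_B·(L₁+L₂)/(3EI) = θ_0, giving M_B = 70.61 kN·m (hogging).
Span AB, ΣM about A with M_B applied at B: R_B^{AB}·9 = 281 + 70.61, so R_B^{AB} = 39.07 kN and R_A = 50 − 39.07 = 10.93 kN.
Span BC, ΣM about C: R_B^{BC}·8 = 108.3 + 70.61, so R_B^{BC} = 22.37 kN and R_C = 135.4 − 22.37 = 113 kN.
R_B = 39.07 + 22.37 = 61.43 kN.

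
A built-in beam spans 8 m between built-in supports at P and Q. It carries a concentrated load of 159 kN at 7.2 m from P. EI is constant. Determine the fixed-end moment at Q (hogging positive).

Release both end moments; the primary structure is a simply-supported span PQ with redundants M_P and M_Q.
On the primary (simply-supported) span, the end slopes from the loading are:
  at P: point load 159 at a = 7.2: Pab(L + b)/(6LEI) = 167.9/EI
  at Q: point load 159 at a = 7.2: Pab(L + a)/(6LEI) = 290/EI
  θ_P0 = 167.9/EI,  θ_Q0 = 290/EI
Flexibility coefficients: a unit moment at one end gives L/(3EI) there and L/(6EI) at the far end, so f₁₁ = f₂₂ = 2.667/EI and f₁₂ = f₂₁ = 1.333/EI.
Compatibility — zero rotation at each built-in end:
  2.667 M_P + 1.333 M_Q = 167.9
  1.333 M_P + 2.667 M_Q = 290
Solving the pair gives M_P = 11.45 kN·m and M_Q = 103 kN·m (hogging).

M_Q = 103 kN·m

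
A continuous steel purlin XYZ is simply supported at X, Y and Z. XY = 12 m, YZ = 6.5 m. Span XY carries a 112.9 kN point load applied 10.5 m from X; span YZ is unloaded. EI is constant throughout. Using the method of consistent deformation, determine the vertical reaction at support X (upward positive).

Insert a hinge at Y; M_Y is the redundant, and each span becomes simply supported.
Discontinuity in slope at Y on the released structure — sum the simple-span end rotations:
  span XY: point load 112.9 at a = 10.5: Pab(L + a)/(6LEI) = 555.7/EI
  relative rotation θ_0 = (555.7 + 0)/EI = 555.7/EI
A unit hogging moment at Y produces rotation L₁/(3EI) + L₂/(3EI) = 6.167/EI.
Compatibility: M_Y·(L₁+L₂)/(3EI) = θ_0, giving M_Y = 90.11 kN·m (hogging).
Span XY, ΣM about X with M_Y applied at Y: R_Y^{XY}·12 = 1185 + 90.11, so R_Y^{XY} = 106.3 kN and R_X = 112.9 − 106.3 = 6.603 kN.

R_X = 6.603 kN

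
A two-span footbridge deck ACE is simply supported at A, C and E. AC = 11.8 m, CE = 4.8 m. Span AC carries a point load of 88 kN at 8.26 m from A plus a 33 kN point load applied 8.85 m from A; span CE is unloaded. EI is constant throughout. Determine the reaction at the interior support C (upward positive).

R_C = 138.3 kN

Release continuity at C by inserting a hinge; the redundant is the internal moment M_C. The primary structure is two simply-supported spans AC and CE.
Rotations at C on the released spans (each span's end-slope, ×1/EI):
  span AC: point load 88 at a = 8.26: Pab(L + a)/(6LEI) = 729.1/EI
  span AC: point load 33 at a = 8.85: Pab(L + a)/(6LEI) = 251.3/EI
  relative rotation θ_0 = (980.3 + 0)/EI = 980.3/EI
A unit hogging moment at C produces rotation L₁/(3EI) + L₂/(3EI) = 5.533/EI.
Compatibility: M_C·(L₁+L₂)/(3EI) = θ_0, giving M_C = 177.2 kN·m (hogging).
Span AC, ΣM about A with M_C applied at C: R_C^{AC}·11.8 = 1019 + 177.2, so R_C^{AC} = 101.4 kN and R_A = 121 − 101.4 = 19.64 kN.
Span CE, ΣM about E: R_C^{CE}·4.8 = 0 + 177.2, so R_C^{CE} = 36.91 kN and R_E = 0 − 36.91 = -36.91 kN.
R_C = 101.4 + 36.91 = 138.3 kN.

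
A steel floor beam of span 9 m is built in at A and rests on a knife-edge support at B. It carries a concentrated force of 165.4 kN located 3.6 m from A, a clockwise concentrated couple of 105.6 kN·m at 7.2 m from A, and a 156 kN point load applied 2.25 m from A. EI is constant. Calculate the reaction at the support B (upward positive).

R_B = 64.71 kN

Choose R_B as the redundant. The primary structure is the cantilever fixed at A.
Primary-structure tip deflection at B by superposition:
  point load 165.4 at a = 3.6: Pa²(3L − a)/(6EI) = 8360/EI
  clockwise couple 105.6 at a = 7.2: M₀a(2L − a)/(2EI) = 4106/EI
  point load 156 at a = 2.25: Pa²(3L − a)/(6EI) = 3258/EI
  δ_0 = 15723/EI
Tip deflection under a unit load at B: L³/(3EI) = 243/EI.
Compatibility at B: δ_0 − R_B·δ_{BB} = 0, so R_B = 15723/243 = 64.71 kN.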